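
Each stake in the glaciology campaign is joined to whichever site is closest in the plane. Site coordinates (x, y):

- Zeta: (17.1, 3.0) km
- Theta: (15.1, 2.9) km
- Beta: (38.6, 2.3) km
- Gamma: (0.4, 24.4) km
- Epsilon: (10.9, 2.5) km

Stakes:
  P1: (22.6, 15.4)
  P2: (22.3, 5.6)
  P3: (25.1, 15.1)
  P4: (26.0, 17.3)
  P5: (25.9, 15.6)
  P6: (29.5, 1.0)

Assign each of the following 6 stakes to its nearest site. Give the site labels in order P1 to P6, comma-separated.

P1 → Zeta (d²=184.01)
P2 → Zeta (d²=33.80)
P3 → Zeta (d²=210.41)
P4 → Zeta (d²=283.70)
P5 → Zeta (d²=236.20)
P6 → Beta (d²=84.50)

Zeta, Zeta, Zeta, Zeta, Zeta, Beta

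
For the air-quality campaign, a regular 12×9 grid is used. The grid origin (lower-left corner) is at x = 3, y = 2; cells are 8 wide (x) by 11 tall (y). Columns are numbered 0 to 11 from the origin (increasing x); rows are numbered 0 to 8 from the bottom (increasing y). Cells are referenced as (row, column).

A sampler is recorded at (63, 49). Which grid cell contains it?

(4, 7)

Column index: ⌊(63 − 3) / 8⌋ = ⌊7.500⌋ = 7
Row offset from origin: ⌊(49 − 2) / 11⌋ = ⌊4.273⌋ = 4 → row 4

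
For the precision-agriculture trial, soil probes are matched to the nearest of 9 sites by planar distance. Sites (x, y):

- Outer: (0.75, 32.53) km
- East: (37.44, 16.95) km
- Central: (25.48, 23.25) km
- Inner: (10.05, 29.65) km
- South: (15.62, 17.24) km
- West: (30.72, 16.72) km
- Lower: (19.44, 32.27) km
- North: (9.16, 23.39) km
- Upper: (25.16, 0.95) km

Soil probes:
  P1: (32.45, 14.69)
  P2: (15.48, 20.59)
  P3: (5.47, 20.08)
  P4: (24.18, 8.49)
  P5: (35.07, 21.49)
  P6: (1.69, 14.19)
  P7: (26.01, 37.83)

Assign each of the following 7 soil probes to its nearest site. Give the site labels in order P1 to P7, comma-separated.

West, South, North, Upper, East, North, Lower

P1 → West (d²=7.11)
P2 → South (d²=11.24)
P3 → North (d²=24.57)
P4 → Upper (d²=57.81)
P5 → East (d²=26.23)
P6 → North (d²=140.44)
P7 → Lower (d²=74.08)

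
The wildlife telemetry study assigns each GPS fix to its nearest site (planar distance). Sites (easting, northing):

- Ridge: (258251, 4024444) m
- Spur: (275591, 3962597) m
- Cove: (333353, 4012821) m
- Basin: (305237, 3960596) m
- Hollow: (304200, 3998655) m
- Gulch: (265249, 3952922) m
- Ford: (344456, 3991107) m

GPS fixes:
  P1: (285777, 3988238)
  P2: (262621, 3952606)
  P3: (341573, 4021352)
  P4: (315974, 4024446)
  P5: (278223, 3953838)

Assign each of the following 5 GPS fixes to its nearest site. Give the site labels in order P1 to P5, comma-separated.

P1 → Hollow (d²=447920818.00)
P2 → Gulch (d²=7006240.00)
P3 → Cove (d²=140346361.00)
P4 → Cove (d²=437170266.00)
P5 → Spur (d²=83647505.00)

Hollow, Gulch, Cove, Cove, Spur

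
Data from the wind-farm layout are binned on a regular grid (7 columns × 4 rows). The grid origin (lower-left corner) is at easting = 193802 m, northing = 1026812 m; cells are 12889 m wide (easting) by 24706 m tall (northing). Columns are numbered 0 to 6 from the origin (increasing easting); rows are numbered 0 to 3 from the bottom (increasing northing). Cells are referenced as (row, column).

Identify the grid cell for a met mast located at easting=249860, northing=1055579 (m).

Column index: ⌊(249860 − 193802) / 12889⌋ = ⌊4.349⌋ = 4
Row offset from origin: ⌊(1055579 − 1026812) / 24706⌋ = ⌊1.164⌋ = 1 → row 1

(1, 4)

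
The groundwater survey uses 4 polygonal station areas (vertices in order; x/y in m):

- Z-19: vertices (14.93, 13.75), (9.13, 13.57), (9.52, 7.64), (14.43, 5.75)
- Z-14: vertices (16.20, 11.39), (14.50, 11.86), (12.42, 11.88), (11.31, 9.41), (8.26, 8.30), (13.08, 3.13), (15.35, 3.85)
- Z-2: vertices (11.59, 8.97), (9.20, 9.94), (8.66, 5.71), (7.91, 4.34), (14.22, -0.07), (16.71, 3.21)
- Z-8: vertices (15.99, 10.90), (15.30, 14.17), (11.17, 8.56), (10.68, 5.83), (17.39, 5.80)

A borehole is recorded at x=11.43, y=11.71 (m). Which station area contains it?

Cast a ray rightward from (11.43, 11.71). For each polygon, the edges (by vertex number in listed order) whose endpoints lie on opposite sides of y = 11.71, where each meets that height, and whether that is right or left of the point:
Z-19: 2–3 at x≈9.252 (left), 4–1 at x≈14.803 (right) → 1 crossing.
Z-14: 1–2 at x≈15.043 (right), 3–4 at x≈12.344 (right) → 2 crossings.
Z-2: no edge straddles that height → 0 crossings.
Z-8: 1–2 at x≈15.819 (right), 2–3 at x≈13.489 (right) → 2 crossings.
Only Z-19 has an odd count, so the point is inside Z-19.

Z-19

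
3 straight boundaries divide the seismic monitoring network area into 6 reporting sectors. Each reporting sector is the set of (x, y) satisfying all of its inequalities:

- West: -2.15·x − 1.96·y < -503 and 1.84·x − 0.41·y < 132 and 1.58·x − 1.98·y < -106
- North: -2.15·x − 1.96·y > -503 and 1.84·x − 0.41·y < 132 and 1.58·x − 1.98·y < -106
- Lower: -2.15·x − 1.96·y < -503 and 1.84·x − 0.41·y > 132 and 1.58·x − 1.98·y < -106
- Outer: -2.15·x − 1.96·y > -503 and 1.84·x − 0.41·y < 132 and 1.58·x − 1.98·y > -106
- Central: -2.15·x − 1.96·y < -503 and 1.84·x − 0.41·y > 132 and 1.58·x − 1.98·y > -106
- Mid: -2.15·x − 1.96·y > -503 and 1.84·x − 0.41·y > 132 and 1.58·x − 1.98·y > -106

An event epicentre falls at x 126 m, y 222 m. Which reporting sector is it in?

-2.15·126 − 1.96·222 = -706.020, which is < -503
1.84·126 − 0.41·222 = 140.820, which is > 132
1.58·126 − 1.98·222 = -240.480, which is < -106
This sign pattern matches Lower.

Lower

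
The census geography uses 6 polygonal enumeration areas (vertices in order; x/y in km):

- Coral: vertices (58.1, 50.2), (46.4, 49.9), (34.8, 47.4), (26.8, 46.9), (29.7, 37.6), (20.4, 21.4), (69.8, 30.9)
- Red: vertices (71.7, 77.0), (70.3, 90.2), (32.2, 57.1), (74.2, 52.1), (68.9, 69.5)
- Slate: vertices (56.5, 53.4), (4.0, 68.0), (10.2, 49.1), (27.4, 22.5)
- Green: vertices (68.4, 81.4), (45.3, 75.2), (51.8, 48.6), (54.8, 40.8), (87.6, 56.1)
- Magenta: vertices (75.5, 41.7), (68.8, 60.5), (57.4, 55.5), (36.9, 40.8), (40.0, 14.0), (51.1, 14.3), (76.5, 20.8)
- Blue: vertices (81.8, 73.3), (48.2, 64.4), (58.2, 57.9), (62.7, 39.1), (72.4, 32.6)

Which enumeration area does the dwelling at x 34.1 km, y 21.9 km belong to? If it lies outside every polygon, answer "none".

none

Cast a ray rightward from (34.1, 21.9). For each polygon, the edges (by vertex number in listed order) whose endpoints lie on opposite sides of y = 21.9, where each meets that height, and whether that is right or left of the point:
Coral: 5–6 at x≈20.69 (left), 6–7 at x≈23.00 (left) → 0 crossings.
Red: no edge straddles that height → 0 crossings.
Slate: no edge straddles that height → 0 crossings.
Green: no edge straddles that height → 0 crossings.
Magenta: 4–5 at x≈39.09 (right), 7–1 at x≈76.45 (right) → 2 crossings.
Blue: no edge straddles that height → 0 crossings.
All counts are even, so the point lies outside every listed polygon.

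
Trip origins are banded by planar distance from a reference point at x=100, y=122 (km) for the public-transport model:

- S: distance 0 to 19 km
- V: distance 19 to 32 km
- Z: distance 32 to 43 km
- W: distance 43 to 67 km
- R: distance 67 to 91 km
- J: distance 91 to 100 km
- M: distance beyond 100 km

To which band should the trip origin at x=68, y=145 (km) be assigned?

Distance = √((68−100)² + (145−122)²) = √(1024.000 + 529.000) = 39.408 km.
32 ≤ 39.408 < 43 → Z.

Z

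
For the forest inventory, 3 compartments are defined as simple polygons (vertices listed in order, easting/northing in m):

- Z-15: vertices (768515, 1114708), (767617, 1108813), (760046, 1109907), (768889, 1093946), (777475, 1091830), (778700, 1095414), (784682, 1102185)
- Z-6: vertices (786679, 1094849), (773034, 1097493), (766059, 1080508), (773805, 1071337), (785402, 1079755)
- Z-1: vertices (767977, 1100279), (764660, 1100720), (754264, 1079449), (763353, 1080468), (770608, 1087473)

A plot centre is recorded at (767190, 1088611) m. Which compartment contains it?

Z-1

Cast a ray rightward from (767190, 1088611). For each polygon, the edges (by vertex number in listed order) whose endpoints lie on opposite sides of northing = 1088611, where each meets that height, and whether that is right or left of the point:
Z-15: no edge straddles that height → 0 crossings.
Z-6: 2–3 at easting≈769386.5 (right), 5–1 at easting≈786151.2 (right) → 2 crossings.
Z-1: 2–3 at easting≈758741.8 (left), 5–1 at easting≈770374.2 (right) → 1 crossing.
Only Z-1 has an odd count, so the point is inside Z-1.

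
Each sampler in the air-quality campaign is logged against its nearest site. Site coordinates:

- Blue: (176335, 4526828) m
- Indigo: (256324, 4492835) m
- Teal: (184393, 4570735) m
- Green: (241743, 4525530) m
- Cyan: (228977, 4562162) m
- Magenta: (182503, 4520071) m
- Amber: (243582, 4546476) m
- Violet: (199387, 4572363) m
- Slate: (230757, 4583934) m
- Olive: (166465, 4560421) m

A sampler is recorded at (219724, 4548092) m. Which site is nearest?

Squared distances to each site:
Blue: 2334763017.000; Indigo: 4392896049.000; Teal: 1760985010.000; Green: 993880205.000; Cyan: 283582909.000; Magenta: 2170579282.000; Amber: 571815620.000; Violet: 1002675010.000; Slate: 1406376053.000; Olive: 2988525322.000.
Minimum at Cyan.

Cyan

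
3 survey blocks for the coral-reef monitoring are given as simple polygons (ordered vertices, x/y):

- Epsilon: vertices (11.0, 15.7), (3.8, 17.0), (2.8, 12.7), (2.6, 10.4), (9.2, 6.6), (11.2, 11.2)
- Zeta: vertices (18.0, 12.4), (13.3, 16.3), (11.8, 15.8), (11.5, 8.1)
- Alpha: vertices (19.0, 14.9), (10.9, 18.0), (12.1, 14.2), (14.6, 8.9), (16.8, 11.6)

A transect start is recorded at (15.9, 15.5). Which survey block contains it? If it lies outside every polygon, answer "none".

Alpha

Cast a ray rightward from (15.9, 15.5). For each polygon, the edges (by vertex number in listed order) whose endpoints lie on opposite sides of y = 15.5, where each meets that height, and whether that is right or left of the point:
Epsilon: 2–3 at x≈3.45 (left), 6–1 at x≈11.01 (left) → 0 crossings.
Zeta: 1–2 at x≈14.26 (left), 3–4 at x≈11.79 (left) → 0 crossings.
Alpha: 1–2 at x≈17.43 (right), 2–3 at x≈11.69 (left) → 1 crossing.
Only Alpha has an odd count, so the point is inside Alpha.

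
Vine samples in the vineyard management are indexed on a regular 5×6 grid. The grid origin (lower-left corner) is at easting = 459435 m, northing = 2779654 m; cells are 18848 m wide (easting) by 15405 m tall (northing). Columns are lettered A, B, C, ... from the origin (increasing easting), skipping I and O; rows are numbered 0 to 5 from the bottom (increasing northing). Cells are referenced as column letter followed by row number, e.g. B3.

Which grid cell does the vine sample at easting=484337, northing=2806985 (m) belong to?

B1

Column index: ⌊(484337 − 459435) / 18848⌋ = ⌊1.321⌋ = 1 → column B
Row offset from origin: ⌊(2806985 − 2779654) / 15405⌋ = ⌊1.774⌋ = 1 → row 1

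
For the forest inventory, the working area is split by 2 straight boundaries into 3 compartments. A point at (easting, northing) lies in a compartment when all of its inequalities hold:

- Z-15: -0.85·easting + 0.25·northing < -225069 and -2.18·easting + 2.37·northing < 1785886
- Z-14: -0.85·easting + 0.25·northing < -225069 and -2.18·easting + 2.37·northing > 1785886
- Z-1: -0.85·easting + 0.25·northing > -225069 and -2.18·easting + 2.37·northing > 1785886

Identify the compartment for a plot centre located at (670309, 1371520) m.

-0.85·670309 + 0.25·1371520 = -226882.650, which is < -225069
-2.18·670309 + 2.37·1371520 = 1789228.780, which is > 1785886
This sign pattern matches Z-14.

Z-14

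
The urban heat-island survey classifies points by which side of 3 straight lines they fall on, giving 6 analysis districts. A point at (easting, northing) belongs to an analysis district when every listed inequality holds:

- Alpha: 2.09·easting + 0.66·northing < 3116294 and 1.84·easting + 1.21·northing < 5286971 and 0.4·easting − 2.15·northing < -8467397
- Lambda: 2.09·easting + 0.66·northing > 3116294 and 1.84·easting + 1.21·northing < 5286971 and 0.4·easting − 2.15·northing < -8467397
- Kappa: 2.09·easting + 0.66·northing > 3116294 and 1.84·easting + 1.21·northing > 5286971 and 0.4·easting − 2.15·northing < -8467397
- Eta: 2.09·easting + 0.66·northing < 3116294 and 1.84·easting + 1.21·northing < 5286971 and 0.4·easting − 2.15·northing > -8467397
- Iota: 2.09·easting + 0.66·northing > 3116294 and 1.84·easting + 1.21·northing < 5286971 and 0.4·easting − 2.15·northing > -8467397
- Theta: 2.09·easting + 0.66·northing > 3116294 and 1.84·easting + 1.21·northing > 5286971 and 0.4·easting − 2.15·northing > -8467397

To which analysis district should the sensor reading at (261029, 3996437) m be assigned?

Kappa

2.09·261029 + 0.66·3996437 = 3183199.030, which is > 3116294
1.84·261029 + 1.21·3996437 = 5315982.130, which is > 5286971
0.4·261029 − 2.15·3996437 = -8487927.950, which is < -8467397
This sign pattern matches Kappa.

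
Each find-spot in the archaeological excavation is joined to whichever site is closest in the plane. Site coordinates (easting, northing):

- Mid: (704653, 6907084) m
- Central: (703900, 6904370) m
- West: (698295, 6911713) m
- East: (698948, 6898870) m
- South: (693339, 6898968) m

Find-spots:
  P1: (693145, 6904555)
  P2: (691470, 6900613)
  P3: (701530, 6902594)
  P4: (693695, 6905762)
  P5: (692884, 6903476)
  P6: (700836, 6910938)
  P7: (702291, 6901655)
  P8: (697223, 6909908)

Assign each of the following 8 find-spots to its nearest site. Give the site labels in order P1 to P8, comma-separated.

P1 → South (d²=31252205.00)
P2 → South (d²=6199186.00)
P3 → Central (d²=8771076.00)
P4 → South (d²=46285172.00)
P5 → South (d²=20529089.00)
P6 → West (d²=7057306.00)
P7 → Central (d²=9960106.00)
P8 → West (d²=4407209.00)

South, South, Central, South, South, West, Central, West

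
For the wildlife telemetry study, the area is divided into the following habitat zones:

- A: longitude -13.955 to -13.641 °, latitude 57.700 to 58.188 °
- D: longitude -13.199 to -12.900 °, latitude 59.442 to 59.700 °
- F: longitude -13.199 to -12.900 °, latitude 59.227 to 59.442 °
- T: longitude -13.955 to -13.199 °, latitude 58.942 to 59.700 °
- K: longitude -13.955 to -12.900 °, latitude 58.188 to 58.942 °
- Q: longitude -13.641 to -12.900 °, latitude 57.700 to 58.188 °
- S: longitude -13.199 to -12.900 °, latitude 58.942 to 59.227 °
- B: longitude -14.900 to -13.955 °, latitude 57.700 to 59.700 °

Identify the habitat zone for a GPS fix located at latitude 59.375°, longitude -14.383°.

The point has longitude = -14.383 and latitude = 59.375.
Only B satisfies -14.900 ≤ longitude ≤ -13.955 and 57.700 ≤ latitude ≤ 59.700.

B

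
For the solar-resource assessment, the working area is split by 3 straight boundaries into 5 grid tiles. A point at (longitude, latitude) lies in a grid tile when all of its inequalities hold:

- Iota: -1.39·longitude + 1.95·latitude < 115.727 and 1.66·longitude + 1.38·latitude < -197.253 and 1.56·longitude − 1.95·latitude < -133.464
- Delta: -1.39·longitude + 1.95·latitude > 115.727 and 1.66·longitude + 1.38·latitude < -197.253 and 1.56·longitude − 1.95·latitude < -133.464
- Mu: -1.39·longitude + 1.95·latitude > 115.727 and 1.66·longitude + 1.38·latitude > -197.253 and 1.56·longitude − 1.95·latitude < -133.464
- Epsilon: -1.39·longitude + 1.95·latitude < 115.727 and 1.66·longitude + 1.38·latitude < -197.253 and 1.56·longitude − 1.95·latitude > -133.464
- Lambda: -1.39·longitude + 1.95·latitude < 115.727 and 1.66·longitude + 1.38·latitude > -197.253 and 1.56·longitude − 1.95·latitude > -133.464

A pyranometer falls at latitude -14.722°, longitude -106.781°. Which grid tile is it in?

Delta

-1.39·-106.781 + 1.95·-14.722 = 119.718, which is > 115.727
1.66·-106.781 + 1.38·-14.722 = -197.573, which is < -197.253
1.56·-106.781 − 1.95·-14.722 = -137.870, which is < -133.464
This sign pattern matches Delta.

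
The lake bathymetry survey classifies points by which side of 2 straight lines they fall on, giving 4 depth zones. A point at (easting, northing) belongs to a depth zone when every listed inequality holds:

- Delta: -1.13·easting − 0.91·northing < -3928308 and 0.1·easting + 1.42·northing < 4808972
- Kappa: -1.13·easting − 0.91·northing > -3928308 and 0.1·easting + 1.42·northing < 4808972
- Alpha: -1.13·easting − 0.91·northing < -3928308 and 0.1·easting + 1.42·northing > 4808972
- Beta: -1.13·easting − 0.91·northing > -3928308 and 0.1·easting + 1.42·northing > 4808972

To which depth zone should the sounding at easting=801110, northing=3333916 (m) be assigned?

-1.13·801110 − 0.91·3333916 = -3939117.860, which is < -3928308
0.1·801110 + 1.42·3333916 = 4814271.720, which is > 4808972
This sign pattern matches Alpha.

Alpha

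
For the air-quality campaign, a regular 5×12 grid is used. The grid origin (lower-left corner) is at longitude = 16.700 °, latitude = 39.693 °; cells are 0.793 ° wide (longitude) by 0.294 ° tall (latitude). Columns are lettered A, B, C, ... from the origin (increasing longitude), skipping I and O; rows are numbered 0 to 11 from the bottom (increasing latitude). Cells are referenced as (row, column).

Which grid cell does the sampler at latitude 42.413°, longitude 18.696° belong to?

(9, C)

Column index: ⌊(18.696 − 16.700) / 0.793⌋ = ⌊2.517⌋ = 2 → column C
Row offset from origin: ⌊(42.413 − 39.693) / 0.294⌋ = ⌊9.252⌋ = 9 → row 9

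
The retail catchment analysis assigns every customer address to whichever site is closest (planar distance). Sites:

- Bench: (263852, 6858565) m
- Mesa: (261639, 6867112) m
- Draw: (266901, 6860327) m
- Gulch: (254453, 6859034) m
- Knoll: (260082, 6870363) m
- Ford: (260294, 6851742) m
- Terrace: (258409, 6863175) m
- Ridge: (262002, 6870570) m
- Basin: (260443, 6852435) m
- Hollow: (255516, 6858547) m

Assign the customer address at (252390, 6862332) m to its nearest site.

Squared distances to each site:
Bench: 145567733.000; Mesa: 108392401.000; Draw: 214589146.000; Gulch: 15132773.000; Knoll: 123663825.000; Ford: 174621316.000; Terrace: 36939010.000; Ridge: 160255188.000; Basin: 162801418.000; Hollow: 24098101.000.
Minimum at Gulch.

Gulch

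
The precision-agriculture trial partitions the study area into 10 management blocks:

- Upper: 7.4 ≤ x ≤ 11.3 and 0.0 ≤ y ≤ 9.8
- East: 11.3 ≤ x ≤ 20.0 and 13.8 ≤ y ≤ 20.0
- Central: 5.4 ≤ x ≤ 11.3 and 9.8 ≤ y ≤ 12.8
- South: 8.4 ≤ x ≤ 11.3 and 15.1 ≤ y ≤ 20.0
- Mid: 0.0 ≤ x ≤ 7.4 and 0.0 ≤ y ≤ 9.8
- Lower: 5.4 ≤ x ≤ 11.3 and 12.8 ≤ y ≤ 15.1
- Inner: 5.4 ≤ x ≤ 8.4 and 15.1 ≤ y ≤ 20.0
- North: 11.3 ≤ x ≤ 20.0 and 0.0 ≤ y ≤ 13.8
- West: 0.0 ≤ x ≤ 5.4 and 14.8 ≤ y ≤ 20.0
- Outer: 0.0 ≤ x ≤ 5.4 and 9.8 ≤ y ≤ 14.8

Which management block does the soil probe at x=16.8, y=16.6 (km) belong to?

East

The point has x = 16.8 and y = 16.6.
Only East satisfies 11.3 ≤ x ≤ 20.0 and 13.8 ≤ y ≤ 20.0.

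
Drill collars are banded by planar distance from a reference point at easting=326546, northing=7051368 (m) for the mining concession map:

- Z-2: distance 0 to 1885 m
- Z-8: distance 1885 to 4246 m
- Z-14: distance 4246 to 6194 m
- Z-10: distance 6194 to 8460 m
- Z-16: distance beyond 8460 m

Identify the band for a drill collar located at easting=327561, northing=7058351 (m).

Distance = √((327561−326546)² + (7058351−7051368)²) = √(1030225.000 + 48762289.000) = 7056.381 m.
6194 ≤ 7056.381 < 8460 → Z-10.

Z-10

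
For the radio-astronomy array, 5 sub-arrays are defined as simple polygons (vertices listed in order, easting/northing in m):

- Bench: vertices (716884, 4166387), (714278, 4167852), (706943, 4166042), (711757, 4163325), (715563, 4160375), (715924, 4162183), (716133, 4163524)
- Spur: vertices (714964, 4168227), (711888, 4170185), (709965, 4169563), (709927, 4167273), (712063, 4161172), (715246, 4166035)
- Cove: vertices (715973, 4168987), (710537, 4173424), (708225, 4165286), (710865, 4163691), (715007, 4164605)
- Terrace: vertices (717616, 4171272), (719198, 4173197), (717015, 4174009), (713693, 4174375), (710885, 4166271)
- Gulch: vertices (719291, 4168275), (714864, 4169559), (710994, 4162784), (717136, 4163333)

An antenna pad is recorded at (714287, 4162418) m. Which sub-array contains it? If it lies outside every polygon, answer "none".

Bench

Cast a ray rightward from (714287, 4162418). For each polygon, the edges (by vertex number in listed order) whose endpoints lie on opposite sides of northing = 4162418, where each meets that height, and whether that is right or left of the point:
Bench: 4–5 at easting≈712927.2 (left), 6–7 at easting≈715960.6 (right) → 1 crossing.
Spur: 4–5 at easting≈711626.8 (left), 5–6 at easting≈712878.5 (left) → 0 crossings.
Cove: no edge straddles that height → 0 crossings.
Terrace: no edge straddles that height → 0 crossings.
Gulch: no edge straddles that height → 0 crossings.
Only Bench has an odd count, so the point is inside Bench.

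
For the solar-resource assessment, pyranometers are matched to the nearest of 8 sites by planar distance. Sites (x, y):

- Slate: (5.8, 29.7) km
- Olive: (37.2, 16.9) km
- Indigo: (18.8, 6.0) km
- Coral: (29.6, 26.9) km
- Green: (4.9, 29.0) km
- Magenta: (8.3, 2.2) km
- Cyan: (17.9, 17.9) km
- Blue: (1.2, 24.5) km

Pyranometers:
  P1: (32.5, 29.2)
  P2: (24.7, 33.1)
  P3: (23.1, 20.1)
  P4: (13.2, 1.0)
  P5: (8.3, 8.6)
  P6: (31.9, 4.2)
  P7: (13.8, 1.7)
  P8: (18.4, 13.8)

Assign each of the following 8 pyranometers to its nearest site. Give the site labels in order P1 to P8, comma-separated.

P1 → Coral (d²=13.70)
P2 → Coral (d²=62.45)
P3 → Cyan (d²=31.88)
P4 → Magenta (d²=25.45)
P5 → Magenta (d²=40.96)
P6 → Indigo (d²=174.85)
P7 → Magenta (d²=30.50)
P8 → Cyan (d²=17.06)

Coral, Coral, Cyan, Magenta, Magenta, Indigo, Magenta, Cyan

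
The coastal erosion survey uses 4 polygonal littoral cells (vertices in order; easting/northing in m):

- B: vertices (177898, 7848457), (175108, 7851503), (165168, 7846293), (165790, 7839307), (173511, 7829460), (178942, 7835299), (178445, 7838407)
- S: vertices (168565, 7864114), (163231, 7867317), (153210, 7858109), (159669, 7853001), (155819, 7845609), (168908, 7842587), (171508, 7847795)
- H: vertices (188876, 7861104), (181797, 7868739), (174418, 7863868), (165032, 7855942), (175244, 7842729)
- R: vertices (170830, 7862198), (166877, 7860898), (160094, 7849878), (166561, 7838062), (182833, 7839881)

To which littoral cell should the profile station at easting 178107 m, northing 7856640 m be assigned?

H

Cast a ray rightward from (178107, 7856640). For each polygon, the edges (by vertex number in listed order) whose endpoints lie on opposite sides of northing = 7856640, where each meets that height, and whether that is right or left of the point:
B: no edge straddles that height → 0 crossings.
S: 3–4 at easting≈155067.5 (left), 7–1 at easting≈169912.9 (left) → 0 crossings.
H: 3–4 at easting≈165858.6 (left), 5–1 at easting≈185564.3 (right) → 1 crossing.
R: 2–3 at easting≈164256.1 (left), 5–1 at easting≈173819.3 (left) → 0 crossings.
Only H has an odd count, so the point is inside H.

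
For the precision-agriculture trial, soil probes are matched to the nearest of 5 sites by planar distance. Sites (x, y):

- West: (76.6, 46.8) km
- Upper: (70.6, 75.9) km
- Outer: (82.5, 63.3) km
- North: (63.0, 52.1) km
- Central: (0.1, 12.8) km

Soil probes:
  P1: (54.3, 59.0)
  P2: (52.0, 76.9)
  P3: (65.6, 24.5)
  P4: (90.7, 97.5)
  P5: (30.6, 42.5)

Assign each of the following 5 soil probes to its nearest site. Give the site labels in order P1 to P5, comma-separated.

North, Upper, West, Upper, North

P1 → North (d²=123.30)
P2 → Upper (d²=346.96)
P3 → West (d²=618.29)
P4 → Upper (d²=870.57)
P5 → North (d²=1141.92)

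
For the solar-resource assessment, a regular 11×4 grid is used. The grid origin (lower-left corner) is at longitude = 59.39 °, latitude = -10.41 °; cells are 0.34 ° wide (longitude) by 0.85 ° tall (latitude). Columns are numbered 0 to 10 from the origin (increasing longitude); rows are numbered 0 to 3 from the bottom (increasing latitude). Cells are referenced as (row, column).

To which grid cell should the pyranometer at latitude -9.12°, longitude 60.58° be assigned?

(1, 3)

Column index: ⌊(60.58 − 59.39) / 0.34⌋ = ⌊3.500⌋ = 3
Row offset from origin: ⌊(-9.12 − -10.41) / 0.85⌋ = ⌊1.518⌋ = 1 → row 1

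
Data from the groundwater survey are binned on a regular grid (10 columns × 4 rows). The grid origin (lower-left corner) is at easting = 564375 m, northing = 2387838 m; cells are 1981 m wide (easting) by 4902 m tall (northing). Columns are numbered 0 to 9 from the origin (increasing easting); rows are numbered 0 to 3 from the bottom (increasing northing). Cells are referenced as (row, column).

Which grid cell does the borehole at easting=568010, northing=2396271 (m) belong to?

(1, 1)

Column index: ⌊(568010 − 564375) / 1981⌋ = ⌊1.835⌋ = 1
Row offset from origin: ⌊(2396271 − 2387838) / 4902⌋ = ⌊1.720⌋ = 1 → row 1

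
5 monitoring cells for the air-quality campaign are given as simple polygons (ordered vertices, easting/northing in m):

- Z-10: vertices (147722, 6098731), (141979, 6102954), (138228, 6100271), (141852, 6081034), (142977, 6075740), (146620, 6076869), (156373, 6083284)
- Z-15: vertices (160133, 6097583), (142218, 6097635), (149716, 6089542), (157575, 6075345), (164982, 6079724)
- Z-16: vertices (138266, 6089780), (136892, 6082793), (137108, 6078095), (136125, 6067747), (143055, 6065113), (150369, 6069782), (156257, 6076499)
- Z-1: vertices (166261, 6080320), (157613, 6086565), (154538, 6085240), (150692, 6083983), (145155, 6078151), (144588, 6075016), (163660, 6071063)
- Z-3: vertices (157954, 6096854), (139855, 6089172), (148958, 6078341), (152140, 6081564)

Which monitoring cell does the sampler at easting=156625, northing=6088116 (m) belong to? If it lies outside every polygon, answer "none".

Cast a ray rightward from (156625, 6088116). For each polygon, the edges (by vertex number in listed order) whose endpoints lie on opposite sides of northing = 6088116, where each meets that height, and whether that is right or left of the point:
Z-10: 3–4 at easting≈140517.8 (left), 7–1 at easting≈153666.9 (left) → 0 crossings.
Z-15: 3–4 at easting≈150505.4 (left), 5–1 at easting≈162703.4 (right) → 1 crossing.
Z-16: 1–2 at easting≈137938.8 (left), 7–1 at easting≈140520.1 (left) → 0 crossings.
Z-1: no edge straddles that height → 0 crossings.
Z-3: 2–3 at easting≈140742.5 (left), 4–1 at easting≈154631.4 (left) → 0 crossings.
Only Z-15 has an odd count, so the point is inside Z-15.

Z-15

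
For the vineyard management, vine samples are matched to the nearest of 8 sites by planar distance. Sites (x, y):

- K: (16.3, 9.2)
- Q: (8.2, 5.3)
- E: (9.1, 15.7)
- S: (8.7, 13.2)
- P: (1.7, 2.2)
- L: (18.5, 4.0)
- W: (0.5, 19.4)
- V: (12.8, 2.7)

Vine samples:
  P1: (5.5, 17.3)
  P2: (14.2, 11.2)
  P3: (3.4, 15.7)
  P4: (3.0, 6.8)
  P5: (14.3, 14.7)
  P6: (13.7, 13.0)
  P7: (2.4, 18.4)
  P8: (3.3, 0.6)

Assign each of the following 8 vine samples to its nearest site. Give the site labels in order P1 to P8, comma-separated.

E, K, W, P, E, K, W, P

P1 → E (d²=15.52)
P2 → K (d²=8.41)
P3 → W (d²=22.10)
P4 → P (d²=22.85)
P5 → E (d²=28.04)
P6 → K (d²=21.20)
P7 → W (d²=4.61)
P8 → P (d²=5.12)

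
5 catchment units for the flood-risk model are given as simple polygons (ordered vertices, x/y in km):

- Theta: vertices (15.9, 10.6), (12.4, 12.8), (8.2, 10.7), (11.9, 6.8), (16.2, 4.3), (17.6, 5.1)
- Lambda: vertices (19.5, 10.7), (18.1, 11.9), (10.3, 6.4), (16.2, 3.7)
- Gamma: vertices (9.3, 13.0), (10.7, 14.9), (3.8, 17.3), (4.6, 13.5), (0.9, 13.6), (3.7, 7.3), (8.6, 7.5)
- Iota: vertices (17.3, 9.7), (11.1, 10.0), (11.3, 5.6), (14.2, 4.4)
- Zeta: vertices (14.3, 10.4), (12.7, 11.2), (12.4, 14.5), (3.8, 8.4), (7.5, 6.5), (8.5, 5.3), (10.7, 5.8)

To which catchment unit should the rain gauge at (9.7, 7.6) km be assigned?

Zeta

Cast a ray rightward from (9.7, 7.6). For each polygon, the edges (by vertex number in listed order) whose endpoints lie on opposite sides of y = 7.6, where each meets that height, and whether that is right or left of the point:
Theta: 3–4 at x≈11.14 (right), 6–1 at x≈16.83 (right) → 2 crossings.
Lambda: 2–3 at x≈12.00 (right), 4–1 at x≈18.04 (right) → 2 crossings.
Gamma: 5–6 at x≈3.57 (left), 7–1 at x≈8.61 (left) → 0 crossings.
Iota: 2–3 at x≈11.21 (right), 4–1 at x≈16.07 (right) → 2 crossings.
Zeta: 4–5 at x≈5.36 (left), 7–1 at x≈12.11 (right) → 1 crossing.
Only Zeta has an odd count, so the point is inside Zeta.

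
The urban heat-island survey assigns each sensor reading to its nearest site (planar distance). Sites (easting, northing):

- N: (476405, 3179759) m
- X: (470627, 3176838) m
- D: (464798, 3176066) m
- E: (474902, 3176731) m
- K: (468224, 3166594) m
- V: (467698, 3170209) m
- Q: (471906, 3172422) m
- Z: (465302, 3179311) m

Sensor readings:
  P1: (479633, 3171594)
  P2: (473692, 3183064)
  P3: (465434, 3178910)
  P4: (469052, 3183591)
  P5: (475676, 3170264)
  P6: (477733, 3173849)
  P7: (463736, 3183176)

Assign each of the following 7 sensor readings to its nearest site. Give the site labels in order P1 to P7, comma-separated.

E, N, Z, Z, Q, E, Z

P1 → E (d²=48771130.00)
P2 → N (d²=18283394.00)
P3 → Z (d²=178225.00)
P4 → Z (d²=32380900.00)
P5 → Q (d²=18869864.00)
P6 → E (d²=16320485.00)
P7 → Z (d²=17390581.00)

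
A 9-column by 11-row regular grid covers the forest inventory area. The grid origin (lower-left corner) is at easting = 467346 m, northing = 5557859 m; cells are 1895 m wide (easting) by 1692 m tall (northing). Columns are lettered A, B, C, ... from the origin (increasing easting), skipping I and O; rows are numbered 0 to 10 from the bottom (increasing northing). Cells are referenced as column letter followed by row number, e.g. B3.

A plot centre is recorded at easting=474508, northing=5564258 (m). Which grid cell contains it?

D3

Column index: ⌊(474508 − 467346) / 1895⌋ = ⌊3.779⌋ = 3 → column D
Row offset from origin: ⌊(5564258 − 5557859) / 1692⌋ = ⌊3.782⌋ = 3 → row 3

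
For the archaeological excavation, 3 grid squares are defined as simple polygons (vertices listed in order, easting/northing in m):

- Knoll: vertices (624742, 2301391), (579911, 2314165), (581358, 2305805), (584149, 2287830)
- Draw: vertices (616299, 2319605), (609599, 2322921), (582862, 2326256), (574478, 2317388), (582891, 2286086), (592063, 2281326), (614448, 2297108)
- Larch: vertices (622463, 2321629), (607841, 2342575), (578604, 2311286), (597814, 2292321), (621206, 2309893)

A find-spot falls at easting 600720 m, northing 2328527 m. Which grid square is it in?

Larch

Cast a ray rightward from (600720, 2328527). For each polygon, the edges (by vertex number in listed order) whose endpoints lie on opposite sides of northing = 2328527, where each meets that height, and whether that is right or left of the point:
Knoll: no edge straddles that height → 0 crossings.
Draw: no edge straddles that height → 0 crossings.
Larch: 1–2 at easting≈617647.6 (right), 2–3 at easting≈594714.3 (left) → 1 crossing.
Only Larch has an odd count, so the point is inside Larch.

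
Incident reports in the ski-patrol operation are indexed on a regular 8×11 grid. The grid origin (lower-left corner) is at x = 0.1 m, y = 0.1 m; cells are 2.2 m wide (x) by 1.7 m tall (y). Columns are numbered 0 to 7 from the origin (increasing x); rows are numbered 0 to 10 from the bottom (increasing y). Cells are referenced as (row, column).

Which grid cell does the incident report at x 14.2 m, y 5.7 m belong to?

Column index: ⌊(14.2 − 0.1) / 2.2⌋ = ⌊6.409⌋ = 6
Row offset from origin: ⌊(5.7 − 0.1) / 1.7⌋ = ⌊3.294⌋ = 3 → row 3

(3, 6)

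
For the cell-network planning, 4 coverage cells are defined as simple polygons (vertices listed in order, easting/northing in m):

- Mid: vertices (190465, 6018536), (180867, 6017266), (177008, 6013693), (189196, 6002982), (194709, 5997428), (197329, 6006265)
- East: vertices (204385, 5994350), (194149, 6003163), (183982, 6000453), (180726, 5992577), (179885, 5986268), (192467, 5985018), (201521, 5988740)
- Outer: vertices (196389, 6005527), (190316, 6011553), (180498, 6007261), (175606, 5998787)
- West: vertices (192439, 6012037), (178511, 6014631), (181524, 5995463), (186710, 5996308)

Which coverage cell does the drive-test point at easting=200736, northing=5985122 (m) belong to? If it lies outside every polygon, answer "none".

Cast a ray rightward from (200736, 5985122). For each polygon, the edges (by vertex number in listed order) whose endpoints lie on opposite sides of northing = 5985122, where each meets that height, and whether that is right or left of the point:
Mid: no edge straddles that height → 0 crossings.
East: 5–6 at easting≈191420.2 (left), 6–7 at easting≈192720.0 (left) → 0 crossings.
Outer: no edge straddles that height → 0 crossings.
West: no edge straddles that height → 0 crossings.
All counts are even, so the point lies outside every listed polygon.

none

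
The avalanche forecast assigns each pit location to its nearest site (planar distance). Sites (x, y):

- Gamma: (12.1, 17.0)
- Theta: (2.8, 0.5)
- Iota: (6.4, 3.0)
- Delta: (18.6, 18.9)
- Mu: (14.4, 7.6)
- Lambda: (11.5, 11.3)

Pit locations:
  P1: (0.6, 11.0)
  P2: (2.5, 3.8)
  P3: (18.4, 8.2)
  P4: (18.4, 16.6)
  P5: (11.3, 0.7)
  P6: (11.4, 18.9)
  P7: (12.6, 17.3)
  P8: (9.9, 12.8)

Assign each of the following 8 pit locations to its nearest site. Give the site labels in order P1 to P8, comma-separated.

P1 → Iota (d²=97.64)
P2 → Theta (d²=10.98)
P3 → Mu (d²=16.36)
P4 → Delta (d²=5.33)
P5 → Iota (d²=29.30)
P6 → Gamma (d²=4.10)
P7 → Gamma (d²=0.34)
P8 → Lambda (d²=4.81)

Iota, Theta, Mu, Delta, Iota, Gamma, Gamma, Lambda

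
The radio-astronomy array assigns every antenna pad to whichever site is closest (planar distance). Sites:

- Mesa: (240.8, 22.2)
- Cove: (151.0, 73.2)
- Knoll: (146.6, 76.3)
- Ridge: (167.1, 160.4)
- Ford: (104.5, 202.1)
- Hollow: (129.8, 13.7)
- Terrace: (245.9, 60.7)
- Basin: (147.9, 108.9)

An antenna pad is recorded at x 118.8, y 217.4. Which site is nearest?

Squared distances to each site:
Mesa: 52987.040; Cove: 21830.480; Knoll: 20682.050; Ridge: 5581.890; Ford: 438.580; Hollow: 41614.690; Terrace: 40709.300; Basin: 12619.060.
Minimum at Ford.

Ford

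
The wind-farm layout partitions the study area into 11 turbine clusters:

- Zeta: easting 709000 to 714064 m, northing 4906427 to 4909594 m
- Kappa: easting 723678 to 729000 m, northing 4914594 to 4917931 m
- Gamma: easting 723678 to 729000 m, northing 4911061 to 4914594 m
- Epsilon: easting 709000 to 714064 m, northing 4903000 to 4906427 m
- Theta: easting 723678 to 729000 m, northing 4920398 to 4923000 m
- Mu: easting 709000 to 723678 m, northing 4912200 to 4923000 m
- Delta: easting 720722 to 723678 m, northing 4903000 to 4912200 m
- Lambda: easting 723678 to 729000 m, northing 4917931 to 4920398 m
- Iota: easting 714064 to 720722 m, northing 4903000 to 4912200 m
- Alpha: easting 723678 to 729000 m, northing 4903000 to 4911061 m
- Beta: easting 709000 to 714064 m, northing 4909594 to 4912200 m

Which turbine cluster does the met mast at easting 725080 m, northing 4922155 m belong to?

The point has easting = 725080 and northing = 4922155.
Only Theta satisfies 723678 ≤ easting ≤ 729000 and 4920398 ≤ northing ≤ 4923000.

Theta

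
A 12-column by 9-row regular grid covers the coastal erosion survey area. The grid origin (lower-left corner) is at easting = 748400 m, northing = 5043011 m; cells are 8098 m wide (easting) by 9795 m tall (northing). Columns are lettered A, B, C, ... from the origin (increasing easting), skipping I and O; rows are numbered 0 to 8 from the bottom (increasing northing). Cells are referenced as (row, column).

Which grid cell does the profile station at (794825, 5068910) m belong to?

(2, F)

Column index: ⌊(794825 − 748400) / 8098⌋ = ⌊5.733⌋ = 5 → column F
Row offset from origin: ⌊(5068910 − 5043011) / 9795⌋ = ⌊2.644⌋ = 2 → row 2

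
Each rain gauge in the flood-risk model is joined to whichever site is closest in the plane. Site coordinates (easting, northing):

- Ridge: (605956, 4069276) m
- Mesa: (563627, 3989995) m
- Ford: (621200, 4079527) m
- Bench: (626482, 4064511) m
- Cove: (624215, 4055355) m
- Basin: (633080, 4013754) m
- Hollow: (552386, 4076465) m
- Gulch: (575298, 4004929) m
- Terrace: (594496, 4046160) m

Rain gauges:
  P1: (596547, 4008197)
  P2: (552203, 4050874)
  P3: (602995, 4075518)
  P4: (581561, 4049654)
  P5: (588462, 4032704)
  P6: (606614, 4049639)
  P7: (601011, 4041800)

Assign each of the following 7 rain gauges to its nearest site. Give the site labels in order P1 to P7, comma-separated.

Gulch, Hollow, Ridge, Terrace, Terrace, Terrace, Terrace

P1 → Gulch (d²=462199825.00)
P2 → Hollow (d²=654932770.00)
P3 → Ridge (d²=47730085.00)
P4 → Terrace (d²=179522261.00)
P5 → Terrace (d²=217473092.00)
P6 → Terrace (d²=158949365.00)
P7 → Terrace (d²=61454825.00)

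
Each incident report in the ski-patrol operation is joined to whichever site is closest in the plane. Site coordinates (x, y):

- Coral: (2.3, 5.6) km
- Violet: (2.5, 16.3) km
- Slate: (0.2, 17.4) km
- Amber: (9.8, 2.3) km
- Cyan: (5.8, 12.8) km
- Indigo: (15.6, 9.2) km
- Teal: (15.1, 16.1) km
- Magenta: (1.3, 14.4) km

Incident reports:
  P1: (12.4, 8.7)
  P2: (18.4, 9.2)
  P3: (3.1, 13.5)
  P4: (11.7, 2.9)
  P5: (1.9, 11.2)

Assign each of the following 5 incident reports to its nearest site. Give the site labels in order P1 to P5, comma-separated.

P1 → Indigo (d²=10.49)
P2 → Indigo (d²=7.84)
P3 → Magenta (d²=4.05)
P4 → Amber (d²=3.97)
P5 → Magenta (d²=10.60)

Indigo, Indigo, Magenta, Amber, Magenta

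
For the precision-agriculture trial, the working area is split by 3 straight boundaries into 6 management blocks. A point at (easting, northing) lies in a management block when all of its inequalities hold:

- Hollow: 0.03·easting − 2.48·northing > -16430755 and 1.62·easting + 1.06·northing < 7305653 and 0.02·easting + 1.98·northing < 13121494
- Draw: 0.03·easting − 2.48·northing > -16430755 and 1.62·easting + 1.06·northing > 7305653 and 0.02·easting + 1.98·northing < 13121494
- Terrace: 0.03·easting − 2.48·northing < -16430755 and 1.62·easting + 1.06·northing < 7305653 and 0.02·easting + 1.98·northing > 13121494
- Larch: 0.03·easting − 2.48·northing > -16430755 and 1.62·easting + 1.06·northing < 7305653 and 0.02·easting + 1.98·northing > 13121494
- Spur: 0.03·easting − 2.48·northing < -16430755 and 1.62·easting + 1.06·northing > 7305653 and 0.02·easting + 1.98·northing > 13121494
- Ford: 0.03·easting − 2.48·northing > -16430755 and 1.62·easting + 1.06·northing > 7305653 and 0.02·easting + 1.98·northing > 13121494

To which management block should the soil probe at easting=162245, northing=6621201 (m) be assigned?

Hollow

0.03·162245 − 2.48·6621201 = -16415711.130, which is > -16430755
1.62·162245 + 1.06·6621201 = 7281309.960, which is < 7305653
0.02·162245 + 1.98·6621201 = 13113222.880, which is < 13121494
This sign pattern matches Hollow.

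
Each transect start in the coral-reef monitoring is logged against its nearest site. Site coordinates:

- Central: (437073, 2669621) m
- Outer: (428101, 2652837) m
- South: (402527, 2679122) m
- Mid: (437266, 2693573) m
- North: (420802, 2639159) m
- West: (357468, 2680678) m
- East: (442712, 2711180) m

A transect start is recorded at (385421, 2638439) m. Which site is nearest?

North

Squared distances to each site:
Central: 3640246228.000; Outer: 2028884804.000; South: 1947721725.000; Mid: 5727661981.000; North: 1252333561.000; West: 2565503330.000; East: 8573511762.000.
Minimum at North.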